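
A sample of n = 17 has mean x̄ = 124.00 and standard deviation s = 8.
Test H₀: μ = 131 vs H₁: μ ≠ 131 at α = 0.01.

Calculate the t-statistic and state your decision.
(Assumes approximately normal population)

Answer: t = -3.6077, reject H₀

Derivation:
df = n - 1 = 16
SE = s/√n = 8/√17 = 1.9403
t = (x̄ - μ₀)/SE = (124.00 - 131)/1.9403 = -3.6077
Critical value: t_{0.005,16} = ±2.921
p-value ≈ 0.0024
Decision: reject H₀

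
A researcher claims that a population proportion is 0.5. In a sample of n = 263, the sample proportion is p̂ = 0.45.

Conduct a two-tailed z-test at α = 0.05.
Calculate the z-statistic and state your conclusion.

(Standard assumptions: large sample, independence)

Answer: z = -1.6217, fail to reject H₀

Derivation:
H₀: p = 0.5, H₁: p ≠ 0.5
Standard error: SE = √(p₀(1-p₀)/n) = √(0.5×0.5/263) = 0.030831
z-statistic: z = (p̂ - p₀)/SE = (0.45 - 0.5)/0.030831 = -1.6217
Critical value: z_0.025 = ±1.960
p-value = 0.1049
Decision: fail to reject H₀ at α = 0.05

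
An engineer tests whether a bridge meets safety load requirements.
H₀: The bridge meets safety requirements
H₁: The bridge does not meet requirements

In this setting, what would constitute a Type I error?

Answer: Unnecessarily closing a safe bridge for repairs

Derivation:
A Type I error (probability α) occurs when we reject a true H₀.
A Type II error (probability β) occurs when we fail to reject a false H₀.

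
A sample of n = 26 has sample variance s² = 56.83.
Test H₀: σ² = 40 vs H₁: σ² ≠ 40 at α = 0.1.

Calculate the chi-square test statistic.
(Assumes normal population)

Answer: χ² = 35.5187, fail to reject H₀

Derivation:
df = n - 1 = 25
χ² = (n-1)s²/σ₀² = 25×56.83/40 = 35.5187
Critical values: χ²_{0.95,25} = 14.611, χ²_{0.05,25} = 37.652
Rejection region: χ² < 14.611 or χ² > 37.652
Decision: fail to reject H₀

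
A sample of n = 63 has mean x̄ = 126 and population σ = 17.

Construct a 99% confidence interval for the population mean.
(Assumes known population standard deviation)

Confidence level: 99%, α = 0.01
z_0.005 = 2.576
SE = σ/√n = 17/√63 = 2.1418
Margin of error = 2.576 × 2.1418 = 5.5173
CI: x̄ ± margin = 126 ± 5.5173
CI: (120.4827, 131.5173)

Answer: (120.4827, 131.5173)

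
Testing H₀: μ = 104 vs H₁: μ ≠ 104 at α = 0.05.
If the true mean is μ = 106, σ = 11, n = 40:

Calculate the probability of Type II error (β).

Answer: β ≈ 0.7901

Derivation:
SE = σ/√n = 11/√40 = 1.7393
Critical values: μ₀ ± z_0.025×SE = 104 ± 1.960×1.7393
Acceptance region: (100.5910, 107.4090)
Under H₁ (μ = 106): z_high = (107.4090 - 106)/1.7393 = 0.8101, z_low = (100.5910 - 106)/1.7393 = -3.1099
β = P(not reject | H₁) = Φ(0.8101) - Φ(-3.1099) ≈ 0.7901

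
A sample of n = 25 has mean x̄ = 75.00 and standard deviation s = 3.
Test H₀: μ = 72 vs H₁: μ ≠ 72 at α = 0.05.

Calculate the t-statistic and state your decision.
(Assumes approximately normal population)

Answer: t = 5.0000, reject H₀

Derivation:
df = n - 1 = 24
SE = s/√n = 3/√25 = 0.6000
t = (x̄ - μ₀)/SE = (75.00 - 72)/0.6000 = 5.0000
Critical value: t_{0.025,24} = ±2.064
p-value < 0.0001
Decision: reject H₀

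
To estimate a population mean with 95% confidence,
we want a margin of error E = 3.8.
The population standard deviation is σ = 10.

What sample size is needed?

z_0.025 = 1.960
n = (z×σ/E)² = (1.960×10/3.8)²
n = 26.6039
Round up: n = 27

Answer: n = 27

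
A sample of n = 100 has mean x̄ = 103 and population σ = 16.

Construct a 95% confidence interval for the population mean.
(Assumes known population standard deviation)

Confidence level: 95%, α = 0.05
z_0.025 = 1.960
SE = σ/√n = 16/√100 = 1.6000
Margin of error = 1.960 × 1.6000 = 3.1360
CI: x̄ ± margin = 103 ± 3.1360
CI: (99.8640, 106.1360)

Answer: (99.8640, 106.1360)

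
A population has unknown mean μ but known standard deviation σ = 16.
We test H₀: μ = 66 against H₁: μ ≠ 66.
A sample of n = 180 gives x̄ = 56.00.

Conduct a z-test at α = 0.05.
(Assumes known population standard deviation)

Answer: z = -8.3850, reject H₀

Derivation:
Standard error: SE = σ/√n = 16/√180 = 1.1926
z-statistic: z = (x̄ - μ₀)/SE = (56.00 - 66)/1.1926 = -8.3850
Critical value: ±1.960
p-value < 0.0001
Decision: reject H₀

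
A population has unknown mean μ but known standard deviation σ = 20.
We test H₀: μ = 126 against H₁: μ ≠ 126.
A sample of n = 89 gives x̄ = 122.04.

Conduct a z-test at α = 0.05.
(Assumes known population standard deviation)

Standard error: SE = σ/√n = 20/√89 = 2.1200
z-statistic: z = (x̄ - μ₀)/SE = (122.04 - 126)/2.1200 = -1.8679
Critical value: ±1.960
p-value = 0.0618
Decision: fail to reject H₀

Answer: z = -1.8679, fail to reject H₀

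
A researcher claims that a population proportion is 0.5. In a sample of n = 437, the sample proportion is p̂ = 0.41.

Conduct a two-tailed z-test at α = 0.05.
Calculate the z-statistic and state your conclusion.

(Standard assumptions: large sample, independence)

H₀: p = 0.5, H₁: p ≠ 0.5
Standard error: SE = √(p₀(1-p₀)/n) = √(0.5×0.5/437) = 0.023918
z-statistic: z = (p̂ - p₀)/SE = (0.41 - 0.5)/0.023918 = -3.7629
Critical value: z_0.025 = ±1.960
p-value = 0.0002
Decision: reject H₀ at α = 0.05

Answer: z = -3.7629, reject H₀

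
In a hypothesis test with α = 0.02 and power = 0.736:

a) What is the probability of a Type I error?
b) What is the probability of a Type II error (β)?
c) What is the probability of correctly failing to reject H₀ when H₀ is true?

a) Type I error probability = α = 0.02
b) Power = P(reject H₀ | H₁ true) = 1 - β = 0.736, so Type II error probability = β = 1 - Power = 0.264
c) P(fail to reject H₀ | H₀ true) = 1 - α = 0.98

Answer: a) 0.02, b) 0.264, c) 0.98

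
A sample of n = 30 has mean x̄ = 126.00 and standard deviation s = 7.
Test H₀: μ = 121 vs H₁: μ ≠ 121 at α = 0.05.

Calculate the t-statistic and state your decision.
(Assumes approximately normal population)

Answer: t = 3.9124, reject H₀

Derivation:
df = n - 1 = 29
SE = s/√n = 7/√30 = 1.2780
t = (x̄ - μ₀)/SE = (126.00 - 121)/1.2780 = 3.9124
Critical value: t_{0.025,29} = ±2.045
p-value ≈ 0.0005
Decision: reject H₀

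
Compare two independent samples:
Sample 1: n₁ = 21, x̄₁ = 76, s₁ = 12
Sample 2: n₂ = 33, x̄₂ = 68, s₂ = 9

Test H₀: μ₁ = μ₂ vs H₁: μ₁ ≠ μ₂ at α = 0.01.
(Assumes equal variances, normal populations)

Answer: t = 2.7938, reject H₀

Derivation:
Pooled variance: s²_p = [20×12² + 32×9²]/(52) = 105.2308
s_p = 10.2582
SE = s_p×√(1/n₁ + 1/n₂) = 10.2582×√(1/21 + 1/33) = 2.8635
t = (x̄₁ - x̄₂)/SE = (76 - 68)/2.8635 = 2.7938
df = 52, t-critical = ±2.674
Decision: reject H₀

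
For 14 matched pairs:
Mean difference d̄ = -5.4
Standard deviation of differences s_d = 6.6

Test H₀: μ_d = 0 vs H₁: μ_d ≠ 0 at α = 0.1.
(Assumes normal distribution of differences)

Answer: t = -3.0614, reject H₀

Derivation:
df = n - 1 = 13
SE = s_d/√n = 6.6/√14 = 1.7639
t = d̄/SE = -5.4/1.7639 = -3.0614
Critical value: t_{0.05,13} = ±1.771
p-value ≈ 0.0091
Decision: reject H₀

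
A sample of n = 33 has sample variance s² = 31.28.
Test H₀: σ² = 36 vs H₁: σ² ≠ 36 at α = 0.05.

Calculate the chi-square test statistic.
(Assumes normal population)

df = n - 1 = 32
χ² = (n-1)s²/σ₀² = 32×31.28/36 = 27.8044
Critical values: χ²_{0.975,32} = 18.291, χ²_{0.025,32} = 49.480
Rejection region: χ² < 18.291 or χ² > 49.480
Decision: fail to reject H₀

Answer: χ² = 27.8044, fail to reject H₀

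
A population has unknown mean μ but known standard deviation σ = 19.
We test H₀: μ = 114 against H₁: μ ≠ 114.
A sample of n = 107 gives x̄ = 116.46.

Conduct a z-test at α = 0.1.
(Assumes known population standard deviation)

Answer: z = 1.3393, fail to reject H₀

Derivation:
Standard error: SE = σ/√n = 19/√107 = 1.8368
z-statistic: z = (x̄ - μ₀)/SE = (116.46 - 114)/1.8368 = 1.3393
Critical value: ±1.645
p-value = 0.1805
Decision: fail to reject H₀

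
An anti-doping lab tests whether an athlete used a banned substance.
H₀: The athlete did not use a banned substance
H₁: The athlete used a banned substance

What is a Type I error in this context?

Answer: Falsely accusing a clean athlete of doping

Derivation:
Type I error (α): Rejecting H₀ when H₀ is true
Type II error (β): Failing to reject H₀ when H₁ is true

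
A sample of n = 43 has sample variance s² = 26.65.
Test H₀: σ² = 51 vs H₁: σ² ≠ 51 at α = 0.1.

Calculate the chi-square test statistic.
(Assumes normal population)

df = n - 1 = 42
χ² = (n-1)s²/σ₀² = 42×26.65/51 = 21.9471
Critical values: χ²_{0.95,42} = 28.144, χ²_{0.05,42} = 58.124
Rejection region: χ² < 28.144 or χ² > 58.124
Decision: reject H₀

Answer: χ² = 21.9471, reject H₀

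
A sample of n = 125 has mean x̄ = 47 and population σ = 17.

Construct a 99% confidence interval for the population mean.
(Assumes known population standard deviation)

Answer: (43.0832, 50.9168)

Derivation:
Confidence level: 99%, α = 0.01
z_0.005 = 2.576
SE = σ/√n = 17/√125 = 1.5205
Margin of error = 2.576 × 1.5205 = 3.9168
CI: x̄ ± margin = 47 ± 3.9168
CI: (43.0832, 50.9168)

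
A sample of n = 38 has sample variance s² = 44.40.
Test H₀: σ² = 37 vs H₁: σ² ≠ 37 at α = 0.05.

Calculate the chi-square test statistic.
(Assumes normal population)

df = n - 1 = 37
χ² = (n-1)s²/σ₀² = 37×44.40/37 = 44.4000
Critical values: χ²_{0.975,37} = 22.106, χ²_{0.025,37} = 55.668
Rejection region: χ² < 22.106 or χ² > 55.668
Decision: fail to reject H₀

Answer: χ² = 44.4000, fail to reject H₀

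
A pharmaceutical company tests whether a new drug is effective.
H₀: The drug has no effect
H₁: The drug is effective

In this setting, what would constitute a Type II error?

Answer: Failing to detect the drug's effect when it actually works

Derivation:
A Type I error (probability α) occurs when we reject a true H₀.
A Type II error (probability β) occurs when we fail to reject a false H₀.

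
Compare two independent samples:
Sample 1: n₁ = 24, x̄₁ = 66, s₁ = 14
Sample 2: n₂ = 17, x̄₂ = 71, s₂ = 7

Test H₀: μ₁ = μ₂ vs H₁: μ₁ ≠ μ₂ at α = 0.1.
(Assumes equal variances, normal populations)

Pooled variance: s²_p = [23×14² + 16×7²]/(39) = 135.6923
s_p = 11.6487
SE = s_p×√(1/n₁ + 1/n₂) = 11.6487×√(1/24 + 1/17) = 3.6927
t = (x̄₁ - x̄₂)/SE = (66 - 71)/3.6927 = -1.3540
df = 39, t-critical = ±1.685
Decision: fail to reject H₀

Answer: t = -1.3540, fail to reject H₀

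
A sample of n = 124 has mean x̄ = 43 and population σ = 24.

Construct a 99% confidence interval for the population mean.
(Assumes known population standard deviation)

Confidence level: 99%, α = 0.01
z_0.005 = 2.576
SE = σ/√n = 24/√124 = 2.1553
Margin of error = 2.576 × 2.1553 = 5.5521
CI: x̄ ± margin = 43 ± 5.5521
CI: (37.4479, 48.5521)

Answer: (37.4479, 48.5521)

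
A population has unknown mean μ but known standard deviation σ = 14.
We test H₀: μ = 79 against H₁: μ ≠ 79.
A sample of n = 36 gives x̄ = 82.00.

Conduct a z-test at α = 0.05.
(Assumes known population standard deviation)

Answer: z = 1.2857, fail to reject H₀

Derivation:
Standard error: SE = σ/√n = 14/√36 = 2.3333
z-statistic: z = (x̄ - μ₀)/SE = (82.00 - 79)/2.3333 = 1.2857
Critical value: ±1.960
p-value = 0.1985
Decision: fail to reject H₀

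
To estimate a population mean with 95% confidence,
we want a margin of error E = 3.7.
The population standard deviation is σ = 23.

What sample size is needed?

z_0.025 = 1.960
n = (z×σ/E)² = (1.960×23/3.7)²
n = 148.4446
Round up: n = 149

Answer: n = 149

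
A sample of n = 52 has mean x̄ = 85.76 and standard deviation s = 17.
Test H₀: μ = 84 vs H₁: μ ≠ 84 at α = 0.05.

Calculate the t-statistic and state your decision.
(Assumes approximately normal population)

Answer: t = 0.7466, fail to reject H₀

Derivation:
df = n - 1 = 51
SE = s/√n = 17/√52 = 2.3575
t = (x̄ - μ₀)/SE = (85.76 - 84)/2.3575 = 0.7466
Critical value: t_{0.025,51} = ±2.008
p-value ≈ 0.4587
Decision: fail to reject H₀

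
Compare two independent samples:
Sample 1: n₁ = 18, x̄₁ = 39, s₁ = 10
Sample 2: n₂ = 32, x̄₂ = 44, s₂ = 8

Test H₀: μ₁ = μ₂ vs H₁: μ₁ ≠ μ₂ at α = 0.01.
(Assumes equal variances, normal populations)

Pooled variance: s²_p = [17×10² + 31×8²]/(48) = 76.7500
s_p = 8.7607
SE = s_p×√(1/n₁ + 1/n₂) = 8.7607×√(1/18 + 1/32) = 2.5811
t = (x̄₁ - x̄₂)/SE = (39 - 44)/2.5811 = -1.9372
df = 48, t-critical = ±2.682
Decision: fail to reject H₀

Answer: t = -1.9372, fail to reject H₀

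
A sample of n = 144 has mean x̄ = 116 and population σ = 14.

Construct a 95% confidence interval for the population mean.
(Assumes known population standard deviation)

Confidence level: 95%, α = 0.05
z_0.025 = 1.960
SE = σ/√n = 14/√144 = 1.1667
Margin of error = 1.960 × 1.1667 = 2.2867
CI: x̄ ± margin = 116 ± 2.2867
CI: (113.7133, 118.2867)

Answer: (113.7133, 118.2867)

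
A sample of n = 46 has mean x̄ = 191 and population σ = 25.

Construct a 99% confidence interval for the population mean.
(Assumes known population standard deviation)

Confidence level: 99%, α = 0.01
z_0.005 = 2.576
SE = σ/√n = 25/√46 = 3.6860
Margin of error = 2.576 × 3.6860 = 9.4951
CI: x̄ ± margin = 191 ± 9.4951
CI: (181.5049, 200.4951)

Answer: (181.5049, 200.4951)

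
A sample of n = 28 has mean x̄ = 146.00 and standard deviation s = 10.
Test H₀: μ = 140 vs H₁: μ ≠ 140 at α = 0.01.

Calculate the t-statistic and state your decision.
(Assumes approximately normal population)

df = n - 1 = 27
SE = s/√n = 10/√28 = 1.8898
t = (x̄ - μ₀)/SE = (146.00 - 140)/1.8898 = 3.1749
Critical value: t_{0.005,27} = ±2.771
p-value ≈ 0.0037
Decision: reject H₀

Answer: t = 3.1749, reject H₀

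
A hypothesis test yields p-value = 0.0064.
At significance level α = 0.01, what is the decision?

Compare p-value to α:
0.0064 < 0.01
Decision: reject H₀

Answer: reject H₀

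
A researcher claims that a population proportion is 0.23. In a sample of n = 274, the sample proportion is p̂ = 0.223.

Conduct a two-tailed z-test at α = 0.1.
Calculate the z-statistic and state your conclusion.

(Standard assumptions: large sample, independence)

H₀: p = 0.23, H₁: p ≠ 0.23
Standard error: SE = √(p₀(1-p₀)/n) = √(0.23×0.77/274) = 0.025423
z-statistic: z = (p̂ - p₀)/SE = (0.223 - 0.23)/0.025423 = -0.2753
Critical value: z_0.05 = ±1.645
p-value = 0.7831
Decision: fail to reject H₀ at α = 0.1

Answer: z = -0.2753, fail to reject H₀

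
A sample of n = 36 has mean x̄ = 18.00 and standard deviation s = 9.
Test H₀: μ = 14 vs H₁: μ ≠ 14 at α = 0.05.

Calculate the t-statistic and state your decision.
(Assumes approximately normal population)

Answer: t = 2.6667, reject H₀

Derivation:
df = n - 1 = 35
SE = s/√n = 9/√36 = 1.5000
t = (x̄ - μ₀)/SE = (18.00 - 14)/1.5000 = 2.6667
Critical value: t_{0.025,35} = ±2.030
p-value ≈ 0.0115
Decision: reject H₀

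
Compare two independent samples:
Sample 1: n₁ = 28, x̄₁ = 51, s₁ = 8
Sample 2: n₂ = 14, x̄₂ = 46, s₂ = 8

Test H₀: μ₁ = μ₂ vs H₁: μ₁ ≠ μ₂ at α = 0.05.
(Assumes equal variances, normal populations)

Answer: t = 1.9094, fail to reject H₀

Derivation:
Pooled variance: s²_p = [27×8² + 13×8²]/(40) = 64.0000
s_p = 8.0000
SE = s_p×√(1/n₁ + 1/n₂) = 8.0000×√(1/28 + 1/14) = 2.6186
t = (x̄₁ - x̄₂)/SE = (51 - 46)/2.6186 = 1.9094
df = 40, t-critical = ±2.021
Decision: fail to reject H₀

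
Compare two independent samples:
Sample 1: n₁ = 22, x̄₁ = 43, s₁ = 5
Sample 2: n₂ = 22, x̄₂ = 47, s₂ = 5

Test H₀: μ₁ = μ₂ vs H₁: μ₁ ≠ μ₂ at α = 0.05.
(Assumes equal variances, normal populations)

Pooled variance: s²_p = [21×5² + 21×5²]/(42) = 25.0000
s_p = 5.0000
SE = s_p×√(1/n₁ + 1/n₂) = 5.0000×√(1/22 + 1/22) = 1.5076
t = (x̄₁ - x̄₂)/SE = (43 - 47)/1.5076 = -2.6532
df = 42, t-critical = ±2.018
Decision: reject H₀

Answer: t = -2.6532, reject H₀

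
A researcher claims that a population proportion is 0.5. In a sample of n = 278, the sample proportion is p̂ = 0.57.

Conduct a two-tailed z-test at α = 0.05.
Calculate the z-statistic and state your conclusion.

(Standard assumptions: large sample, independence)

Answer: z = 2.3343, reject H₀

Derivation:
H₀: p = 0.5, H₁: p ≠ 0.5
Standard error: SE = √(p₀(1-p₀)/n) = √(0.5×0.5/278) = 0.029988
z-statistic: z = (p̂ - p₀)/SE = (0.57 - 0.5)/0.029988 = 2.3343
Critical value: z_0.025 = ±1.960
p-value = 0.0196
Decision: reject H₀ at α = 0.05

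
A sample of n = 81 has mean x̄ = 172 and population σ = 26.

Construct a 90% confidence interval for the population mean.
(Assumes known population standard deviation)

Confidence level: 90%, α = 0.1
z_0.05 = 1.645
SE = σ/√n = 26/√81 = 2.8889
Margin of error = 1.645 × 2.8889 = 4.7522
CI: x̄ ± margin = 172 ± 4.7522
CI: (167.2478, 176.7522)

Answer: (167.2478, 176.7522)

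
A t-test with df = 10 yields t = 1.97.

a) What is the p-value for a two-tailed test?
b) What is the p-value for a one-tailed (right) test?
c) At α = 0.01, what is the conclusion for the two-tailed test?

Using t-distribution with df = 10:
a) Two-tailed: p = 2×P(T > 1.97) = 0.0771
b) One-tailed: p = P(T > 1.97) = 0.0386
c) 0.0771 ≥ 0.01, fail to reject H₀

Answer: a) 0.0771, b) 0.0386, c) fail to reject H₀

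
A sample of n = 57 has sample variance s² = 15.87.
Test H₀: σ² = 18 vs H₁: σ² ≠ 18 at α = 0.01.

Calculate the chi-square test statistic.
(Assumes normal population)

df = n - 1 = 56
χ² = (n-1)s²/σ₀² = 56×15.87/18 = 49.3733
Critical values: χ²_{0.995,56} = 32.490, χ²_{0.005,56} = 86.994
Rejection region: χ² < 32.490 or χ² > 86.994
Decision: fail to reject H₀

Answer: χ² = 49.3733, fail to reject H₀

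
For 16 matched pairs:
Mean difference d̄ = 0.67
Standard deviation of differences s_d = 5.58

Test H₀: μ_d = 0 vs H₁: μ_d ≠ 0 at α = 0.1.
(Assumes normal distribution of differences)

df = n - 1 = 15
SE = s_d/√n = 5.58/√16 = 1.3950
t = d̄/SE = 0.67/1.3950 = 0.4803
Critical value: t_{0.05,15} = ±1.753
p-value ≈ 0.6379
Decision: fail to reject H₀

Answer: t = 0.4803, fail to reject H₀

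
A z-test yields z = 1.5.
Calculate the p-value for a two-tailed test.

For z = 1.5:
p = 2×P(Z > |1.5|) = 2×(1 - Φ(1.5)) = 0.1336

Answer: p-value ≈ 0.1336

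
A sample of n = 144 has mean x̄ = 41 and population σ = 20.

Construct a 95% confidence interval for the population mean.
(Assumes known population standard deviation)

Answer: (37.7333, 44.2667)

Derivation:
Confidence level: 95%, α = 0.05
z_0.025 = 1.960
SE = σ/√n = 20/√144 = 1.6667
Margin of error = 1.960 × 1.6667 = 3.2667
CI: x̄ ± margin = 41 ± 3.2667
CI: (37.7333, 44.2667)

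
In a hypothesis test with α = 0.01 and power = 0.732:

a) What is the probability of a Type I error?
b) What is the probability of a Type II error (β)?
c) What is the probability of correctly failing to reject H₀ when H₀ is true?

Answer: a) 0.01, b) 0.268, c) 0.99

Derivation:
a) Type I error probability = α = 0.01
b) Power = P(reject H₀ | H₁ true) = 1 - β = 0.732, so Type II error probability = β = 1 - Power = 0.268
c) P(fail to reject H₀ | H₀ true) = 1 - α = 0.99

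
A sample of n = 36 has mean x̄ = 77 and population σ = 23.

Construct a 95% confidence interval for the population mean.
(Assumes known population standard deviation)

Answer: (69.4867, 84.5133)

Derivation:
Confidence level: 95%, α = 0.05
z_0.025 = 1.960
SE = σ/√n = 23/√36 = 3.8333
Margin of error = 1.960 × 3.8333 = 7.5133
CI: x̄ ± margin = 77 ± 7.5133
CI: (69.4867, 84.5133)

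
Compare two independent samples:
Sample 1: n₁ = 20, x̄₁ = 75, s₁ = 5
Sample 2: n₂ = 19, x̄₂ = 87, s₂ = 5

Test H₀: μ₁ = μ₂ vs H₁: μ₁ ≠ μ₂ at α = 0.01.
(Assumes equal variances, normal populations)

Answer: t = -7.4916, reject H₀

Derivation:
Pooled variance: s²_p = [19×5² + 18×5²]/(37) = 25.0000
s_p = 5.0000
SE = s_p×√(1/n₁ + 1/n₂) = 5.0000×√(1/20 + 1/19) = 1.6018
t = (x̄₁ - x̄₂)/SE = (75 - 87)/1.6018 = -7.4916
df = 37, t-critical = ±2.715
Decision: reject H₀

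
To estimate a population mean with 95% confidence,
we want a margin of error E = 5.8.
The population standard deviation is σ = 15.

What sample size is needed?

Answer: n = 26

Derivation:
z_0.025 = 1.960
n = (z×σ/E)² = (1.960×15/5.8)²
n = 25.6944
Round up: n = 26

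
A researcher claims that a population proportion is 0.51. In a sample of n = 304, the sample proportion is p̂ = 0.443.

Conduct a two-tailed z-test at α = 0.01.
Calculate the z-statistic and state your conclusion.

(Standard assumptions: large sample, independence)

Answer: z = -2.3369, fail to reject H₀

Derivation:
H₀: p = 0.51, H₁: p ≠ 0.51
Standard error: SE = √(p₀(1-p₀)/n) = √(0.51×0.49/304) = 0.028671
z-statistic: z = (p̂ - p₀)/SE = (0.443 - 0.51)/0.028671 = -2.3369
Critical value: z_0.005 = ±2.576
p-value = 0.0194
Decision: fail to reject H₀ at α = 0.01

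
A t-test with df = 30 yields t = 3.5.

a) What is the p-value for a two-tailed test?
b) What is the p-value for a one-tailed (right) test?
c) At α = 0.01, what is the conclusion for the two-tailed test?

Answer: a) 0.0015, b) 0.0007, c) reject H₀

Derivation:
Using t-distribution with df = 30:
a) Two-tailed: p = 2×P(T > 3.5) = 0.0015
b) One-tailed: p = P(T > 3.5) = 0.0007
c) 0.0015 < 0.01, reject H₀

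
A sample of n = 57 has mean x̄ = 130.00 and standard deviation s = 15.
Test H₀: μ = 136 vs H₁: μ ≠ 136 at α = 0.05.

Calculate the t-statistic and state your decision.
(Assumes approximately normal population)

Answer: t = -3.0199, reject H₀

Derivation:
df = n - 1 = 56
SE = s/√n = 15/√57 = 1.9868
t = (x̄ - μ₀)/SE = (130.00 - 136)/1.9868 = -3.0199
Critical value: t_{0.025,56} = ±2.003
p-value ≈ 0.0038
Decision: reject H₀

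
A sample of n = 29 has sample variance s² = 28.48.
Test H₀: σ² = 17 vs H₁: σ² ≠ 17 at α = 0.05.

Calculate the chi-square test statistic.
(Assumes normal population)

df = n - 1 = 28
χ² = (n-1)s²/σ₀² = 28×28.48/17 = 46.9082
Critical values: χ²_{0.975,28} = 15.308, χ²_{0.025,28} = 44.461
Rejection region: χ² < 15.308 or χ² > 44.461
Decision: reject H₀

Answer: χ² = 46.9082, reject H₀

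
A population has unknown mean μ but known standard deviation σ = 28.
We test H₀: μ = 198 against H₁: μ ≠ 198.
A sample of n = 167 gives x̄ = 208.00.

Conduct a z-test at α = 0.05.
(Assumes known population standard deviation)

Answer: z = 4.6153, reject H₀

Derivation:
Standard error: SE = σ/√n = 28/√167 = 2.1667
z-statistic: z = (x̄ - μ₀)/SE = (208.00 - 198)/2.1667 = 4.6153
Critical value: ±1.960
p-value < 0.0001
Decision: reject H₀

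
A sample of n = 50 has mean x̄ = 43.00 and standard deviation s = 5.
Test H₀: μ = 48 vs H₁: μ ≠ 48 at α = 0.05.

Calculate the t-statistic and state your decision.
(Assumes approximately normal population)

df = n - 1 = 49
SE = s/√n = 5/√50 = 0.7071
t = (x̄ - μ₀)/SE = (43.00 - 48)/0.7071 = -7.0711
Critical value: t_{0.025,49} = ±2.010
p-value < 0.0001
Decision: reject H₀

Answer: t = -7.0711, reject H₀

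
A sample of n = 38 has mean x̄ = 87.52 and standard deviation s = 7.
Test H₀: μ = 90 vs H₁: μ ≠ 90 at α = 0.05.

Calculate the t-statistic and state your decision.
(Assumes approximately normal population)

Answer: t = -2.1841, reject H₀

Derivation:
df = n - 1 = 37
SE = s/√n = 7/√38 = 1.1355
t = (x̄ - μ₀)/SE = (87.52 - 90)/1.1355 = -2.1841
Critical value: t_{0.025,37} = ±2.026
p-value ≈ 0.0354
Decision: reject H₀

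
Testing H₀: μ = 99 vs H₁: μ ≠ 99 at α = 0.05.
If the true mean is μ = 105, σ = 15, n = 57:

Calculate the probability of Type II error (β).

SE = σ/√n = 15/√57 = 1.9868
Critical values: μ₀ ± z_0.025×SE = 99 ± 1.960×1.9868
Acceptance region: (95.1059, 102.8941)
Under H₁ (μ = 105): z_high = (102.8941 - 105)/1.9868 = -1.0599, z_low = (95.1059 - 105)/1.9868 = -4.9799
β = P(not reject | H₁) = Φ(-1.0599) - Φ(-4.9799) ≈ 0.1446

Answer: β ≈ 0.1446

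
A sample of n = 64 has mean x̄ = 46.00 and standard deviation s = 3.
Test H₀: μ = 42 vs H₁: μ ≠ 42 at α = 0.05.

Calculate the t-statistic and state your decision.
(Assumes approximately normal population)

Answer: t = 10.6667, reject H₀

Derivation:
df = n - 1 = 63
SE = s/√n = 3/√64 = 0.3750
t = (x̄ - μ₀)/SE = (46.00 - 42)/0.3750 = 10.6667
Critical value: t_{0.025,63} = ±1.998
p-value < 0.0001
Decision: reject H₀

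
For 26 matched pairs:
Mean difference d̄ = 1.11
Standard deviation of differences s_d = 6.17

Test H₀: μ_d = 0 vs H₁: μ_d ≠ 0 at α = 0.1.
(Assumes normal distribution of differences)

Answer: t = 0.9174, fail to reject H₀

Derivation:
df = n - 1 = 25
SE = s_d/√n = 6.17/√26 = 1.2100
t = d̄/SE = 1.11/1.2100 = 0.9174
Critical value: t_{0.05,25} = ±1.708
p-value ≈ 0.3677
Decision: fail to reject H₀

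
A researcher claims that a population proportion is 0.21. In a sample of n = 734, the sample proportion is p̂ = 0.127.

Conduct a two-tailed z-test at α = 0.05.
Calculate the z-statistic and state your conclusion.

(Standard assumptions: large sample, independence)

Answer: z = -5.5208, reject H₀

Derivation:
H₀: p = 0.21, H₁: p ≠ 0.21
Standard error: SE = √(p₀(1-p₀)/n) = √(0.21×0.79/734) = 0.015034
z-statistic: z = (p̂ - p₀)/SE = (0.127 - 0.21)/0.015034 = -5.5208
Critical value: z_0.025 = ±1.960
p-value < 0.0001
Decision: reject H₀ at α = 0.05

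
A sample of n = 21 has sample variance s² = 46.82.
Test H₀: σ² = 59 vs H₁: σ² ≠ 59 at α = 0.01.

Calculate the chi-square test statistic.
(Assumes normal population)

df = n - 1 = 20
χ² = (n-1)s²/σ₀² = 20×46.82/59 = 15.8712
Critical values: χ²_{0.995,20} = 7.434, χ²_{0.005,20} = 39.997
Rejection region: χ² < 7.434 or χ² > 39.997
Decision: fail to reject H₀

Answer: χ² = 15.8712, fail to reject H₀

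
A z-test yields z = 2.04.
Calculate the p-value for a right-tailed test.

Answer: p-value ≈ 0.0207

Derivation:
For z = 2.04:
p = P(Z > 2.04) = 1 - Φ(2.04) = 0.0207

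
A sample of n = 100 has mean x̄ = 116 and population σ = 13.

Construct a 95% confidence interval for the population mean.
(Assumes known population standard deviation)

Confidence level: 95%, α = 0.05
z_0.025 = 1.960
SE = σ/√n = 13/√100 = 1.3000
Margin of error = 1.960 × 1.3000 = 2.5480
CI: x̄ ± margin = 116 ± 2.5480
CI: (113.4520, 118.5480)

Answer: (113.4520, 118.5480)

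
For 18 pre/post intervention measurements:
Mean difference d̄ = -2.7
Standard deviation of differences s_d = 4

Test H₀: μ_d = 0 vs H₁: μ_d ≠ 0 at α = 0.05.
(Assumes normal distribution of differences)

Answer: t = -2.8638, reject H₀

Derivation:
df = n - 1 = 17
SE = s_d/√n = 4/√18 = 0.9428
t = d̄/SE = -2.7/0.9428 = -2.8638
Critical value: t_{0.025,17} = ±2.110
p-value ≈ 0.0108
Decision: reject H₀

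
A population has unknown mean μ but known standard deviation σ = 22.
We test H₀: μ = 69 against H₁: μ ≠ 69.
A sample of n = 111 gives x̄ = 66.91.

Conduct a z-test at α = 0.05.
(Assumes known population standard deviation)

Answer: z = -1.0009, fail to reject H₀

Derivation:
Standard error: SE = σ/√n = 22/√111 = 2.0881
z-statistic: z = (x̄ - μ₀)/SE = (66.91 - 69)/2.0881 = -1.0009
Critical value: ±1.960
p-value = 0.3169
Decision: fail to reject H₀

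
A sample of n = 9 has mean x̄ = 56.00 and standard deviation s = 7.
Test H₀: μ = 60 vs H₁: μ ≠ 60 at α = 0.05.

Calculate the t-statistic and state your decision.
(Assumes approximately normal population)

Answer: t = -1.7143, fail to reject H₀

Derivation:
df = n - 1 = 8
SE = s/√n = 7/√9 = 2.3333
t = (x̄ - μ₀)/SE = (56.00 - 60)/2.3333 = -1.7143
Critical value: t_{0.025,8} = ±2.306
p-value ≈ 0.1248
Decision: fail to reject H₀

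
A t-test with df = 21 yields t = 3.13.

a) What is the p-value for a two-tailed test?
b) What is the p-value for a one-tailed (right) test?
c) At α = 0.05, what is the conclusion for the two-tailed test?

Answer: a) 0.0051, b) 0.0025, c) reject H₀

Derivation:
Using t-distribution with df = 21:
a) Two-tailed: p = 2×P(T > 3.13) = 0.0051
b) One-tailed: p = P(T > 3.13) = 0.0025
c) 0.0051 < 0.05, reject H₀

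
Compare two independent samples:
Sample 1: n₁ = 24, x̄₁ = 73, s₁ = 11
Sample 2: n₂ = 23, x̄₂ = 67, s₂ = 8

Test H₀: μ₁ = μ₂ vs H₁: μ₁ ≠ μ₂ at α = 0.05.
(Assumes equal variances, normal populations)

Pooled variance: s²_p = [23×11² + 22×8²]/(45) = 93.1333
s_p = 9.6506
SE = s_p×√(1/n₁ + 1/n₂) = 9.6506×√(1/24 + 1/23) = 2.8160
t = (x̄₁ - x̄₂)/SE = (73 - 67)/2.8160 = 2.1307
df = 45, t-critical = ±2.014
Decision: reject H₀

Answer: t = 2.1307, reject H₀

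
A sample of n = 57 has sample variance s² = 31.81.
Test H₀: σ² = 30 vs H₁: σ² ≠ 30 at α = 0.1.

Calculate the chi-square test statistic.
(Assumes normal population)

Answer: χ² = 59.3787, fail to reject H₀

Derivation:
df = n - 1 = 56
χ² = (n-1)s²/σ₀² = 56×31.81/30 = 59.3787
Critical values: χ²_{0.95,56} = 39.801, χ²_{0.05,56} = 74.468
Rejection region: χ² < 39.801 or χ² > 74.468
Decision: fail to reject H₀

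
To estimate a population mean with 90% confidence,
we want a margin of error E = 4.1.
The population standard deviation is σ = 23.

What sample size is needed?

z_0.05 = 1.645
n = (z×σ/E)² = (1.645×23/4.1)²
n = 85.1569
Round up: n = 86

Answer: n = 86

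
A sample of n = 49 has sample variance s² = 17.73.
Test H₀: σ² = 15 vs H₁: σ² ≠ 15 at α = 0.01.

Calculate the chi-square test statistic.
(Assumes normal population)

df = n - 1 = 48
χ² = (n-1)s²/σ₀² = 48×17.73/15 = 56.7360
Critical values: χ²_{0.995,48} = 26.511, χ²_{0.005,48} = 76.969
Rejection region: χ² < 26.511 or χ² > 76.969
Decision: fail to reject H₀

Answer: χ² = 56.7360, fail to reject H₀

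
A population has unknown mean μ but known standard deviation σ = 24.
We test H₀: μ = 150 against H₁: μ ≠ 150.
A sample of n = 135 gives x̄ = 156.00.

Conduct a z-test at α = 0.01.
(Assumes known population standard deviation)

Answer: z = 2.9047, reject H₀

Derivation:
Standard error: SE = σ/√n = 24/√135 = 2.0656
z-statistic: z = (x̄ - μ₀)/SE = (156.00 - 150)/2.0656 = 2.9047
Critical value: ±2.576
p-value = 0.0037
Decision: reject H₀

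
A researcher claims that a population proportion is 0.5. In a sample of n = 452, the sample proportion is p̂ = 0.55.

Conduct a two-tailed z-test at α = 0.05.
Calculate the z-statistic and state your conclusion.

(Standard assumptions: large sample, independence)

Answer: z = 2.1260, reject H₀

Derivation:
H₀: p = 0.5, H₁: p ≠ 0.5
Standard error: SE = √(p₀(1-p₀)/n) = √(0.5×0.5/452) = 0.023518
z-statistic: z = (p̂ - p₀)/SE = (0.55 - 0.5)/0.023518 = 2.1260
Critical value: z_0.025 = ±1.960
p-value = 0.0335
Decision: reject H₀ at α = 0.05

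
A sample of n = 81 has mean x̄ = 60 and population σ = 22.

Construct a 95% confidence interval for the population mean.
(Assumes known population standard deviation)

Answer: (55.2090, 64.7910)

Derivation:
Confidence level: 95%, α = 0.05
z_0.025 = 1.960
SE = σ/√n = 22/√81 = 2.4444
Margin of error = 1.960 × 2.4444 = 4.7910
CI: x̄ ± margin = 60 ± 4.7910
CI: (55.2090, 64.7910)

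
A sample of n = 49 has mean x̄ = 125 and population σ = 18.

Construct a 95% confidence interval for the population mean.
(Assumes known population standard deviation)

Confidence level: 95%, α = 0.05
z_0.025 = 1.960
SE = σ/√n = 18/√49 = 2.5714
Margin of error = 1.960 × 2.5714 = 5.0399
CI: x̄ ± margin = 125 ± 5.0399
CI: (119.9601, 130.0399)

Answer: (119.9601, 130.0399)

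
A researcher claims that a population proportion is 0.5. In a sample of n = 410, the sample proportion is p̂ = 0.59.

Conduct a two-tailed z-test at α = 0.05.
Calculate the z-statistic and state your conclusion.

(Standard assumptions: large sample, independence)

H₀: p = 0.5, H₁: p ≠ 0.5
Standard error: SE = √(p₀(1-p₀)/n) = √(0.5×0.5/410) = 0.024693
z-statistic: z = (p̂ - p₀)/SE = (0.59 - 0.5)/0.024693 = 3.6448
Critical value: z_0.025 = ±1.960
p-value = 0.0003
Decision: reject H₀ at α = 0.05

Answer: z = 3.6448, reject H₀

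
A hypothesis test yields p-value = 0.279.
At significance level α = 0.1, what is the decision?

Compare p-value to α:
0.279 ≥ 0.1
Decision: fail to reject H₀

Answer: fail to reject H₀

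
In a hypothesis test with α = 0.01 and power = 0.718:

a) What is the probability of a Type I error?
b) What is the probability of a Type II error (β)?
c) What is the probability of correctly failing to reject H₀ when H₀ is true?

Answer: a) 0.01, b) 0.282, c) 0.99

Derivation:
a) Type I error probability = α = 0.01
b) Power = P(reject H₀ | H₁ true) = 1 - β = 0.718, so Type II error probability = β = 1 - Power = 0.282
c) P(fail to reject H₀ | H₀ true) = 1 - α = 0.99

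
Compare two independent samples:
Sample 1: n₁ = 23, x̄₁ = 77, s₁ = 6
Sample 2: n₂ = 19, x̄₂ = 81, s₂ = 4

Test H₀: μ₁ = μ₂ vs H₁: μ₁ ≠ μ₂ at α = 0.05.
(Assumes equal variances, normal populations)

Pooled variance: s²_p = [22×6² + 18×4²]/(40) = 27.0000
s_p = 5.1962
SE = s_p×√(1/n₁ + 1/n₂) = 5.1962×√(1/23 + 1/19) = 1.6109
t = (x̄₁ - x̄₂)/SE = (77 - 81)/1.6109 = -2.4831
df = 40, t-critical = ±2.021
Decision: reject H₀

Answer: t = -2.4831, reject H₀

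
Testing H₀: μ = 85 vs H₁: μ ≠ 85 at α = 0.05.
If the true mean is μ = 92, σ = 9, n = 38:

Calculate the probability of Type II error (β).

Answer: β ≈ 0.0023

Derivation:
SE = σ/√n = 9/√38 = 1.4600
Critical values: μ₀ ± z_0.025×SE = 85 ± 1.960×1.4600
Acceptance region: (82.1384, 87.8616)
Under H₁ (μ = 92): z_high = (87.8616 - 92)/1.4600 = -2.8345, z_low = (82.1384 - 92)/1.4600 = -6.7545
β = P(not reject | H₁) = Φ(-2.8345) - Φ(-6.7545) ≈ 0.0023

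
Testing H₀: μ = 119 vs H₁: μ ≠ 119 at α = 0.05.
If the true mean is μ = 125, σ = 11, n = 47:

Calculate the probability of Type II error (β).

Answer: β ≈ 0.0376

Derivation:
SE = σ/√n = 11/√47 = 1.6045
Critical values: μ₀ ± z_0.025×SE = 119 ± 1.960×1.6045
Acceptance region: (115.8552, 122.1448)
Under H₁ (μ = 125): z_high = (122.1448 - 125)/1.6045 = -1.7795, z_low = (115.8552 - 125)/1.6045 = -5.6995
β = P(not reject | H₁) = Φ(-1.7795) - Φ(-5.6995) ≈ 0.0376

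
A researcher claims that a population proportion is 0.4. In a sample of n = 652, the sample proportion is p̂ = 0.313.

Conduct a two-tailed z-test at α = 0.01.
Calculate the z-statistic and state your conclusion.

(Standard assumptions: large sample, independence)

H₀: p = 0.4, H₁: p ≠ 0.4
Standard error: SE = √(p₀(1-p₀)/n) = √(0.4×0.6/652) = 0.019186
z-statistic: z = (p̂ - p₀)/SE = (0.313 - 0.4)/0.019186 = -4.5346
Critical value: z_0.005 = ±2.576
p-value < 0.0001
Decision: reject H₀ at α = 0.01

Answer: z = -4.5346, reject H₀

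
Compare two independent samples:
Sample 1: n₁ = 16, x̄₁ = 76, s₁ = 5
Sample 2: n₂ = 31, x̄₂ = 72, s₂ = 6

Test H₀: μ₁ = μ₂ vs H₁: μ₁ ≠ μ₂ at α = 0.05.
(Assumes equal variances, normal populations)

Pooled variance: s²_p = [15×5² + 30×6²]/(45) = 32.3333
s_p = 5.6862
SE = s_p×√(1/n₁ + 1/n₂) = 5.6862×√(1/16 + 1/31) = 1.7504
t = (x̄₁ - x̄₂)/SE = (76 - 72)/1.7504 = 2.2852
df = 45, t-critical = ±2.014
Decision: reject H₀

Answer: t = 2.2852, reject H₀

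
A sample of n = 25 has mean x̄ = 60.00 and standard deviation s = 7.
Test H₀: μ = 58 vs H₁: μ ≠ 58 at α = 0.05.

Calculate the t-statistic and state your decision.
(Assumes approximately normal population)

df = n - 1 = 24
SE = s/√n = 7/√25 = 1.4000
t = (x̄ - μ₀)/SE = (60.00 - 58)/1.4000 = 1.4286
Critical value: t_{0.025,24} = ±2.064
p-value ≈ 0.1660
Decision: fail to reject H₀

Answer: t = 1.4286, fail to reject H₀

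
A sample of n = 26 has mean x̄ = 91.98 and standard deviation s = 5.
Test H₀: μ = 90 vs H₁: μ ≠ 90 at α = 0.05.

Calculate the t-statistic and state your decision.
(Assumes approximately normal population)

df = n - 1 = 25
SE = s/√n = 5/√26 = 0.9806
t = (x̄ - μ₀)/SE = (91.98 - 90)/0.9806 = 2.0192
Critical value: t_{0.025,25} = ±2.060
p-value ≈ 0.0543
Decision: fail to reject H₀

Answer: t = 2.0192, fail to reject H₀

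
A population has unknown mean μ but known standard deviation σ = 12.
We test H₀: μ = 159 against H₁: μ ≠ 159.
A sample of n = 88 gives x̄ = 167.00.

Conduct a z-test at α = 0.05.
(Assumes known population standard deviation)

Answer: z = 6.2539, reject H₀

Derivation:
Standard error: SE = σ/√n = 12/√88 = 1.2792
z-statistic: z = (x̄ - μ₀)/SE = (167.00 - 159)/1.2792 = 6.2539
Critical value: ±1.960
p-value < 0.0001
Decision: reject H₀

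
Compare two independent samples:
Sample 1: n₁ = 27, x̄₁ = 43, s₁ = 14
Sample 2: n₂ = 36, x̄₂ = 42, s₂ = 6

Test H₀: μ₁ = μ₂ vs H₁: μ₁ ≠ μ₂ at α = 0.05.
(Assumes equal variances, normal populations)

Pooled variance: s²_p = [26×14² + 35×6²]/(61) = 104.1967
s_p = 10.2077
SE = s_p×√(1/n₁ + 1/n₂) = 10.2077×√(1/27 + 1/36) = 2.5988
t = (x̄₁ - x̄₂)/SE = (43 - 42)/2.5988 = 0.3848
df = 61, t-critical = ±2.000
Decision: fail to reject H₀

Answer: t = 0.3848, fail to reject H₀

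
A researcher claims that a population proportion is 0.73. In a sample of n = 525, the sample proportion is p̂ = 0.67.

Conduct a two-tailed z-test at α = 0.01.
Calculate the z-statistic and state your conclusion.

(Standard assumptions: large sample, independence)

H₀: p = 0.73, H₁: p ≠ 0.73
Standard error: SE = √(p₀(1-p₀)/n) = √(0.73×0.27/525) = 0.019376
z-statistic: z = (p̂ - p₀)/SE = (0.67 - 0.73)/0.019376 = -3.0966
Critical value: z_0.005 = ±2.576
p-value = 0.0020
Decision: reject H₀ at α = 0.01

Answer: z = -3.0966, reject H₀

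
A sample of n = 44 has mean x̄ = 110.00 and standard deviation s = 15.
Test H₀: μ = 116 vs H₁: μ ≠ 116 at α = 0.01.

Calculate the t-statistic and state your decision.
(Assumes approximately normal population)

Answer: t = -2.6533, fail to reject H₀

Derivation:
df = n - 1 = 43
SE = s/√n = 15/√44 = 2.2613
t = (x̄ - μ₀)/SE = (110.00 - 116)/2.2613 = -2.6533
Critical value: t_{0.005,43} = ±2.695
p-value ≈ 0.0111
Decision: fail to reject H₀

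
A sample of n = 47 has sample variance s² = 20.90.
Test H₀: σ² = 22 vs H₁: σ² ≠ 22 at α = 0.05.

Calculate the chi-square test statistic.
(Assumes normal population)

Answer: χ² = 43.7000, fail to reject H₀

Derivation:
df = n - 1 = 46
χ² = (n-1)s²/σ₀² = 46×20.90/22 = 43.7000
Critical values: χ²_{0.975,46} = 29.160, χ²_{0.025,46} = 66.617
Rejection region: χ² < 29.160 or χ² > 66.617
Decision: fail to reject H₀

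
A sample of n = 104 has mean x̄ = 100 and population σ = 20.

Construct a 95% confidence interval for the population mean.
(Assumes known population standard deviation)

Answer: (96.1560, 103.8440)

Derivation:
Confidence level: 95%, α = 0.05
z_0.025 = 1.960
SE = σ/√n = 20/√104 = 1.9612
Margin of error = 1.960 × 1.9612 = 3.8440
CI: x̄ ± margin = 100 ± 3.8440
CI: (96.1560, 103.8440)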